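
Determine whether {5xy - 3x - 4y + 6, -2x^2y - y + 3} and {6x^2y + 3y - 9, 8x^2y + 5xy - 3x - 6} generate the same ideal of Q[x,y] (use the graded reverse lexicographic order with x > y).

For a fixed monomial order, each ideal has a unique reduced Gröbner basis; comparing bases decides equality.
Buchberger on the first generating set:
f_1 = 5xy - 3x - 4y + 6, LT = xy.
f_2 = -2x^2y - y + 3, LT = x^2y.

S(f_1,f_2): lcm = x^2y. S = -3/5x^2 - 4/5xy + 6/5x - 1/2y + 3/2.
  leading term x^2: no divisor's leading term divides it; move -3/5x^2 to the remainder.
  leading term xy: subtract (-4/25)·f_1 from -4/5xy + 6/5x - 1/2y + 3/2 → 18/25x - 57/50y + 123/50
  leading term x: no divisor's leading term divides it; move 18/25x to the remainder.
  leading term y: no divisor's leading term divides it; move -57/50y to the remainder.
  leading term 1: no divisor's leading term divides it; move 123/50 to the remainder.
  remainder -3/5x^2 + 18/25x - 57/50y + 123/50 ≠ 0; add g_3 = -3/5x^2 + 18/25x - 57/50y + 123/50 to the basis.

S(f_1,g_3): lcm = x^2y. S = -3/5x^2 + 2/5xy - 19/10y^2 + 6/5x + 41/10y.
  leading term x^2: subtract (1)·g_3 from -3/5x^2 + 2/5xy - 19/10y^2 + 6/5x + 41/10y → 2/5xy - 19/10y^2 + 12/25x + 131/25y - 123/50
  leading term xy: subtract (2/25)·f_1 from 2/5xy - 19/10y^2 + 12/25x + 131/25y - 123/50 → -19/10y^2 + 18/25x + 139/25y - 147/50
  leading term y^2: no divisor's leading term divides it; move -19/10y^2 to the remainder.
  leading term x: no divisor's leading term divides it; move 18/25x to the remainder.
  leading term y: no divisor's leading term divides it; move 139/25y to the remainder.
  leading term 1: no divisor's leading term divides it; move -147/50 to the remainder.
  remainder -19/10y^2 + 18/25x + 139/25y - 147/50 ≠ 0; add g_4 = -19/10y^2 + 18/25x + 139/25y - 147/50 to the basis.

The other S-polynomials (S(f_2,g_3), S(f_1,g_4), S(f_2,g_4), S(g_3,g_4)) all reduce to 0 modulo the current basis, so we have a Gröbner basis.
Inter-reduce: drop elements whose leading term is divisible by another's, tail-reduce, and make monic.
Reduced Gröbner basis: {x^2 - 6/5x + 19/10y - 41/10, xy - 3/5x - 4/5y + 6/5, y^2 - 36/95x - 278/95y + 147/95}.

Buchberger on the second generating set:
h_1 = 6x^2y + 3y - 9, LT = x^2y.
h_2 = 8x^2y + 5xy - 3x - 6, LT = x^2y.

S(h_1,h_2): lcm = x^2y. S = -5/8xy + 3/8x + 1/2y - 3/4.
  leading term xy: no divisor's leading term divides it; move -5/8xy to the remainder.
  leading term x: no divisor's leading term divides it; move 3/8x to the remainder.
  leading term y: no divisor's leading term divides it; move 1/2y to the remainder.
  leading term 1: no divisor's leading term divides it; move -3/4 to the remainder.
  remainder -5/8xy + 3/8x + 1/2y - 3/4 ≠ 0; add k_3 = -5/8xy + 3/8x + 1/2y - 3/4 to the basis.

S(h_1,k_3): lcm = x^2y. S = 3/5x^2 + 4/5xy - 6/5x + 1/2y - 3/2.
  leading term x^2: no divisor's leading term divides it; move 3/5x^2 to the remainder.
  leading term xy: subtract (-32/25)·k_3 from 4/5xy - 6/5x + 1/2y - 3/2 → -18/25x + 57/50y - 123/50
  leading term x: no divisor's leading term divides it; move -18/25x to the remainder.
  leading term y: no divisor's leading term divides it; move 57/50y to the remainder.
  leading term 1: no divisor's leading term divides it; move -123/50 to the remainder.
  remainder 3/5x^2 - 18/25x + 57/50y - 123/50 ≠ 0; add k_4 = 3/5x^2 - 18/25x + 57/50y - 123/50 to the basis.

S(h_1,k_4): lcm = x^2y. S = 6/5xy - 19/10y^2 + 23/5y - 3/2.
  leading term xy: subtract (-48/25)·k_3 from 6/5xy - 19/10y^2 + 23/5y - 3/2 → -19/10y^2 + 18/25x + 139/25y - 147/50
  leading term y^2: no divisor's leading term divides it; move -19/10y^2 to the remainder.
  leading term x: no divisor's leading term divides it; move 18/25x to the remainder.
  leading term y: no divisor's leading term divides it; move 139/25y to the remainder.
  leading term 1: no divisor's leading term divides it; move -147/50 to the remainder.
  remainder -19/10y^2 + 18/25x + 139/25y - 147/50 ≠ 0; add k_5 = -19/10y^2 + 18/25x + 139/25y - 147/50 to the basis.

The other S-polynomials (S(h_2,k_3), S(h_2,k_4), S(k_3,k_4), S(h_1,k_5), S(h_2,k_5), S(k_3,k_5), S(k_4,k_5)) all reduce to 0 modulo the current basis, so we have a Gröbner basis.
Inter-reduce: drop elements whose leading term is divisible by another's, tail-reduce, and make monic.
Reduced Gröbner basis: {x^2 - 6/5x + 19/10y - 41/10, xy - 3/5x - 4/5y + 6/5, y^2 - 36/95x - 278/95y + 147/95}.

The two bases agree; hence the ideals are identical.

Yes, the ideals are equal.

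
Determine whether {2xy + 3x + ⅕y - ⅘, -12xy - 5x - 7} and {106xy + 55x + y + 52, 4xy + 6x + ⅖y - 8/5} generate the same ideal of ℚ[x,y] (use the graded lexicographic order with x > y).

Yes, the ideals are equal.

For a fixed monomial order, each ideal has a unique reduced Gröbner basis; comparing bases decides equality.
Buchberger on the first generating set:
f_1 = 2xy + 3x + ⅕y - ⅘, LT = xy.
f_2 = -12xy - 5x - 7, LT = xy.

S(f_1,f_2): lcm = xy. S = 13/12x + 1/10y - 59/60.
  leading term x: no divisor's leading term divides it; move 13/12x to the remainder.
  leading term y: no divisor's leading term divides it; move 1/10y to the remainder.
  leading term 1: no divisor's leading term divides it; move -59/60 to the remainder.
  remainder 13/12x + 1/10y - 59/60 ≠ 0; add g_3 = 13/12x + 1/10y - 59/60 to the basis.

S(f_1,g_3): lcm = xy. S = -6/65y² + 3/2x + 131/130y - ⅖.
  leading term y²: no divisor's leading term divides it; move -6/65y² to the remainder.
  leading term x: subtract (18/13)·g_3 from 3/2x + 131/130y - ⅖ → 113/130y + 25/26
  leading term y: no divisor's leading term divides it; move 113/130y to the remainder.
  leading term 1: no divisor's leading term divides it; move 25/26 to the remainder.
  remainder -6/65y² + 113/130y + 25/26 ≠ 0; add g_4 = -6/65y² + 113/130y + 25/26 to the basis.

The other S-polynomials (S(f_2,g_3), S(f_1,g_4), S(f_2,g_4), S(g_3,g_4)) all reduce to 0 modulo the current basis, so we have a Gröbner basis.
Inter-reduce: drop elements whose leading term is divisible by another's, tail-reduce, and make monic.
Reduced Gröbner basis: {y² - 113/12y - 125/12, x + 6/65y - 59/65}.

Buchberger on the second generating set:
h_1 = 106xy + 55x + y + 52, LT = xy.
h_2 = 4xy + 6x + ⅖y - 8/5, LT = xy.

S(h_1,h_2): lcm = xy. S = -52/53x - 24/265y + 236/265.
  leading term x: no divisor's leading term divides it; move -52/53x to the remainder.
  leading term y: no divisor's leading term divides it; move -24/265y to the remainder.
  leading term 1: no divisor's leading term divides it; move 236/265 to the remainder.
  remainder -52/53x - 24/265y + 236/265 ≠ 0; add k_3 = -52/53x - 24/265y + 236/265 to the basis.

S(h_1,k_3): lcm = xy. S = -6/65y² + 55/106x + 6319/6890y + 26/53.
  leading term y²: no divisor's leading term divides it; move -6/65y² to the remainder.
  leading term x: subtract (-55/104)·k_3 from 55/106x + 6319/6890y + 26/53 → 113/130y + 25/26
  leading term y: no divisor's leading term divides it; move 113/130y to the remainder.
  leading term 1: no divisor's leading term divides it; move 25/26 to the remainder.
  remainder -6/65y² + 113/130y + 25/26 ≠ 0; add k_4 = -6/65y² + 113/130y + 25/26 to the basis.

The other S-polynomials (S(h_2,k_3), S(h_1,k_4), S(h_2,k_4), S(k_3,k_4)) all reduce to 0 modulo the current basis, so we have a Gröbner basis.
Inter-reduce: drop elements whose leading term is divisible by another's, tail-reduce, and make monic.
Reduced Gröbner basis: {y² - 113/12y - 125/12, x + 6/65y - 59/65}.

Same reduced basis, so the two generating sets span the same ideal.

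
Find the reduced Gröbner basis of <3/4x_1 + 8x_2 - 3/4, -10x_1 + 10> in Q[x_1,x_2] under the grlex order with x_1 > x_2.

f_1 = 3/4x_1 + 8x_2 - 3/4, LT = x_1.
f_2 = -10x_1 + 10, LT = x_1.

S(f_1,f_2): lcm = x_1. S = 32/3x_2.
  leading term x_2: no divisor's leading term divides it; move 32/3x_2 to the remainder.
  remainder 32/3x_2 ≠ 0; add g_3 = 32/3x_2 to the basis.

The other S-polynomials (S(f_1,g_3), S(f_2,g_3)) all reduce to 0 modulo the current basis, so we have a Gröbner basis.
Inter-reduce: drop elements whose leading term is divisible by another's, tail-reduce, and make monic.

G = {x_1 - 1, x_2}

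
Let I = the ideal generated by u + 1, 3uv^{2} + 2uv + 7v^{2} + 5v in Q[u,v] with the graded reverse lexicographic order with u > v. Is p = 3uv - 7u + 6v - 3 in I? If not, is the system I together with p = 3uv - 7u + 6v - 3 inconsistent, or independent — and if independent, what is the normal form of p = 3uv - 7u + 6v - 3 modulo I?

Adjoining 3uv - 7u + 6v - 3 makes the ideal the whole ring: the system is inconsistent.

First compute the reduced Gröbner basis of I by Buchberger's algorithm.
f_1 = u + 1, LT = u.
f_2 = 3uv^{2} + 2uv + 7v^{2} + 5v, LT = uv^{2}.

S(f_1,f_2): lcm = uv^{2}. S = -\tfrac{2}{3}uv - \tfrac{4}{3}v^{2} - \tfrac{5}{3}v.
  leading term uv: subtract (-\tfrac{2}{3}v)·f_1 from -\tfrac{2}{3}uv - \tfrac{4}{3}v^{2} - \tfrac{5}{3}v → -\tfrac{4}{3}v^{2} - v
  leading term v^{2}: no divisor's leading term divides it; move -\tfrac{4}{3}v^{2} to the remainder.
  leading term v: no divisor's leading term divides it; move -v to the remainder.
  remainder -\tfrac{4}{3}v^{2} - v ≠ 0; add h_3 = -\tfrac{4}{3}v^{2} - v to the basis.

The other S-polynomials (S(f_1,h_3), S(f_2,h_3)) all reduce to 0 modulo the current basis, so we have a Gröbner basis.
Inter-reduce: drop elements whose leading term is divisible by another's, tail-reduce, and make monic.
Reduced Gröbner basis: {v^{2} + \tfrac{3}{4}v, u + 1}.
Label its elements g_1 = v^{2} + \tfrac{3}{4}v, g_2 = u + 1.

Reduce p = 3uv - 7u + 6v - 3 modulo G:
  leading term uv: subtract (3v)·g_2 from 3uv - 7u + 6v - 3 → -7u + 3v - 3
  leading term u: subtract (-7)·g_2 from -7u + 3v - 3 → 3v + 4
  leading term v: no divisor's leading term divides it; move 3v to the remainder.
  leading term 1: no divisor's leading term divides it; move 4 to the remainder.
  normal form = 3v + 4.
The normal form is nonzero, so p ∉ I. Since p minus its normal form lies in I, I + (p) = I + (r) where r = 3v + 4; decide whether this ideal is the whole ring.
Run Buchberger on G together with r (pairs among the g_i already reduce to 0 since G is a Gröbner basis):
g_1 = v^{2} + \tfrac{3}{4}v, LT = v^{2}.
g_2 = u + 1, LT = u.
r = 3v + 4, LT = v.

S(g_1,r): lcm = v^{2}. S = -\tfrac{7}{12}v.
  leading term v: subtract (-\tfrac{7}{36})·r from -\tfrac{7}{12}v → \tfrac{7}{9}
  leading term 1: no divisor's leading term divides it; move \tfrac{7}{9} to the remainder.
  remainder \tfrac{7}{9} ≠ 0; add m_4 = \tfrac{7}{9} to the basis.

The other S-polynomials (S(g_1,g_2), S(g_2,r), S(g_1,m_4), S(g_2,m_4), S(r,m_4)) all reduce to 0 modulo the current basis, so we have a Gröbner basis.
Inter-reduce: drop elements whose leading term is divisible by another's, tail-reduce, and make monic.
Reduced Gröbner basis: {1}.
The reduced Gröbner basis of I + (p) is {1}: the ideal is the whole ring, so the enlarged system has no common solution — adjoining p is inconsistent.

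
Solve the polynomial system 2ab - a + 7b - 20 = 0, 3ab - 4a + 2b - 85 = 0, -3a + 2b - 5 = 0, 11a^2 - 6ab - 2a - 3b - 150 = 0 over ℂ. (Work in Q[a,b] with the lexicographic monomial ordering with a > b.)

{(-5, -5)}

Compute a lex Gröbner basis by Buchberger's algorithm.
f_1 = 2ab - a + 7b - 20, LT = ab.
f_2 = 3ab - 4a + 2b - 85, LT = ab.
f_3 = -3a + 2b - 5, LT = a.
f_4 = 11a^2 - 6ab - 2a - 3b - 150, LT = a^2.

S(f_1,f_2): lcm = ab. S = 5/6a + 17/6b + 55/3.
  leading term a: subtract (-5/18)·f_3 from 5/6a + 17/6b + 55/3 → 61/18b + 305/18
  leading term b: no divisor's leading term divides it; move 61/18b to the remainder.
  leading term 1: no divisor's leading term divides it; move 305/18 to the remainder.
  remainder 61/18b + 305/18 ≠ 0; add h_5 = 61/18b + 305/18 to the basis.

The other S-polynomials (S(f_1,f_3), S(f_1,f_4), S(f_2,f_3), S(f_2,f_4), S(f_3,f_4), S(f_1,h_5), S(f_2,h_5), S(f_3,h_5), S(f_4,h_5)) all reduce to 0 modulo the current basis, so we have a Gröbner basis.
Inter-reduce: drop elements whose leading term is divisible by another's, tail-reduce, and make monic.
Reduced Gröbner basis: {a + 5, b + 5}.

The lex basis is triangular: the last element involves only b. Solving b + 5 = 0 gives b ∈ {-5}; substituting each value into the earlier elements determines the remaining variables.
  b = -5: the earlier basis element becomes a + 5 = 0, giving a = -5 — point (-5, -5).
Each listed point satisfies every original equation (direct substitution).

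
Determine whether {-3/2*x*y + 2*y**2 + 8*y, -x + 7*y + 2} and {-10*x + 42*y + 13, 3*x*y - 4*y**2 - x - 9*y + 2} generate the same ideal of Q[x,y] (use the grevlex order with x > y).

No, the ideals differ.

For a fixed monomial order, each ideal has a unique reduced Gröbner basis; comparing bases decides equality.
Buchberger on the first generating set:
f_1 = -3/2*x*y + 2*y**2 + 8*y, LT = x*y.
f_2 = -x + 7*y + 2, LT = x.

S(f_1,f_2): lcm = x*y. S = 17/3*y**2 - 10/3*y.
  leading term y**2: no divisor's leading term divides it; move 17/3*y**2 to the remainder.
  leading term y: no divisor's leading term divides it; move -10/3*y to the remainder.
  remainder 17/3*y**2 - 10/3*y ≠ 0; add g_3 = 17/3*y**2 - 10/3*y to the basis.

The other S-polynomials (S(f_1,g_3), S(f_2,g_3)) all reduce to 0 modulo the current basis, so we have a Gröbner basis.
Inter-reduce: drop elements whose leading term is divisible by another's, tail-reduce, and make monic.
Reduced Gröbner basis: {y**2 - 10/17*y, x - 7*y - 2}.

Buchberger on the second generating set:
h_1 = -10*x + 42*y + 13, LT = x.
h_2 = 3*x*y - 4*y**2 - x - 9*y + 2, LT = x*y.

S(h_1,h_2): lcm = x*y. S = -43/15*y**2 + 1/3*x + 17/10*y - 2/3.
  leading term y**2: no divisor's leading term divides it; move -43/15*y**2 to the remainder.
  leading term x: subtract (-1/30)·h_1 from 1/3*x + 17/10*y - 2/3 → 31/10*y - 7/30
  leading term y: no divisor's leading term divides it; move 31/10*y to the remainder.
  leading term 1: no divisor's leading term divides it; move -7/30 to the remainder.
  remainder -43/15*y**2 + 31/10*y - 7/30 ≠ 0; add k_3 = -43/15*y**2 + 31/10*y - 7/30 to the basis.

The other S-polynomials (S(h_1,k_3), S(h_2,k_3)) all reduce to 0 modulo the current basis, so we have a Gröbner basis.
Inter-reduce: drop elements whose leading term is divisible by another's, tail-reduce, and make monic.
Reduced Gröbner basis: {y**2 - 93/86*y + 7/86, x - 21/5*y - 13/10}.

These differ, so the ideals are not equal.
The same test decides containment: I ⊆ J iff every generator of I reduces to 0 modulo a Gröbner basis of J.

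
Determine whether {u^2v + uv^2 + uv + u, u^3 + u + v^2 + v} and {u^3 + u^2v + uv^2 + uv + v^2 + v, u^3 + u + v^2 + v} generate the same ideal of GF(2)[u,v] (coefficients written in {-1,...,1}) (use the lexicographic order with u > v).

For a fixed monomial order, each ideal has a unique reduced Gröbner basis; comparing bases decides equality.
Buchberger on the first generating set:
f_1 = u^2v + uv^2 + uv + u, LT = u^2v.
f_2 = u^3 + u + v^2 + v, LT = u^3.

S(f_1,f_2): lcm = u^3v. S = u^2v^2 + u^2v + u^2 + uv + v^3 + v^2.
  reduce S modulo (f_1, f_2):
  remainder u^2 + uv^3 + uv + u + v^3 + v^2 ≠ 0; add g_3 = u^2 + uv^3 + uv + u + v^3 + v^2 to the basis.

S(f_1,g_3): lcm = u^2v. S = uv^4 + u + v^4 + v^3.
  reduce S modulo (f_1, f_2, g_3):
  remainder uv^4 + u + v^4 + v^3 ≠ 0; add g_4 = uv^4 + u + v^4 + v^3 to the basis.

S(f_2,g_3): lcm = u^3. S = u^2v^3 + u^2v + u^2 + uv^3 + uv^2 + u + v^2 + v.
  reduce S modulo (f_1, f_2, g_3, g_4):
  remainder uv^3 + uv^2 + v^4 + v ≠ 0; add g_5 = uv^3 + uv^2 + v^4 + v to the basis.

S(f_1,g_4): lcm = u^2v^4. S = u^2 + uv^5.
  reduce S modulo (f_1, f_2, g_3, g_4, g_5):
  remainder uv^2 + u + v^5 + v^3 + v^2 + v ≠ 0; add g_6 = uv^2 + u + v^5 + v^3 + v^2 + v to the basis.

S(f_2,g_4): lcm = u^3v^4. S = u^3 + u^2v^4 + u^2v^3 + uv^4 + v^6 + v^5.
  reduce S modulo (f_1, f_2, g_3, g_4, g_5, g_6):
  remainder uv + u + v^6 + v^5 ≠ 0; add g_7 = uv + u + v^6 + v^5 to the basis.

S(g_4,g_6): lcm = uv^4. S = uv^2 + u + v^7 + v^5.
  reduce S modulo (f_1, f_2, g_3, g_4, g_5, g_6, g_7):
  remainder v^7 + v^3 + v^2 + v ≠ 0; add g_8 = v^7 + v^3 + v^2 + v to the basis.

The other S-polynomials (S(g_3,g_4), S(f_1,g_5), S(f_2,g_5), S(g_3,g_5), S(g_4,g_5), S(f_1,g_6), S(f_2,g_6), S(g_3,g_6), S(g_5,g_6), S(f_1,g_7), S(f_2,g_7), S(g_3,g_7), S(g_4,g_7), S(g_5,g_7), S(g_6,g_7), S(f_1,g_8), S(f_2,g_8), S(g_3,g_8), S(g_4,g_8), S(g_5,g_8), S(g_6,g_8), S(g_7,g_8)) all reduce to 0 modulo the current basis, so we have a Gröbner basis.
Inter-reduce: drop elements whose leading term is divisible by another's, tail-reduce, and make monic.
Reduced Gröbner basis: {u^2 + u + v^6 + v^4, uv + u + v^6 + v^5, v^7 + v^3 + v^2 + v}.

Buchberger on the second generating set:
h_1 = u^3 + u^2v + uv^2 + uv + v^2 + v, LT = u^3.
h_2 = u^3 + u + v^2 + v, LT = u^3.

S(h_1,h_2): lcm = u^3. S = u^2v + uv^2 + uv + u.
  reduce S modulo (h_1, h_2):
  remainder u^2v + uv^2 + uv + u ≠ 0; add k_3 = u^2v + uv^2 + uv + u to the basis.

S(h_1,k_3): lcm = u^3v. S = u^2v + u^2 + uv^3 + uv^2 + v^3 + v^2.
  reduce S modulo (h_1, h_2, k_3):
  remainder u^2 + uv^3 + uv + u + v^3 + v^2 ≠ 0; add k_4 = u^2 + uv^3 + uv + u + v^3 + v^2 to the basis.

S(h_1,k_4): lcm = u^3. S = u^2v^3 + u^2 + uv^3 + uv + v^2 + v.
  reduce S modulo (h_1, h_2, k_3, k_4):
  remainder uv^4 + uv^3 + uv^2 + u + v^3 + v ≠ 0; add k_5 = uv^4 + uv^3 + uv^2 + u + v^3 + v to the basis.

S(k_3,k_4): lcm = u^2v. S = uv^4 + u + v^4 + v^3.
  reduce S modulo (h_1, h_2, k_3, k_4, k_5):
  remainder uv^3 + uv^2 + v^4 + v ≠ 0; add k_6 = uv^3 + uv^2 + v^4 + v to the basis.

S(h_1,k_5): lcm = u^3v^4. S = u^3v^3 + u^3v^2 + u^3 + u^2v^5 + u^2v^3 + u^2v + uv^6 + uv^5 + v^6 + v^5.
  reduce S modulo (h_1, h_2, k_3, k_4, k_5, k_6):
  remainder uv^2 + uv + v^6 + v^3 + v^2 + v ≠ 0; add k_7 = uv^2 + uv + v^6 + v^3 + v^2 + v to the basis.

S(k_4,k_5): lcm = u^2v^4. S = u^2v^3 + u^2v^2 + u^2 + uv^7 + uv^5 + uv^4 + uv^3 + uv + v^7 + v^6.
  reduce S modulo (h_1, h_2, k_3, k_4, k_5, k_6, k_7):
  remainder uv + u + v^7 + v^6 + v^5 + v^3 + v^2 + v ≠ 0; add k_8 = uv + u + v^7 + v^6 + v^5 + v^3 + v^2 + v to the basis.

S(h_1,k_6): lcm = u^3v^3. S = u^3v^2 + u^2v + uv^5 + uv^4 + v^5 + v^4.
  reduce S modulo (h_1, h_2, k_3, k_4, k_5, k_6, k_7, k_8):
  remainder v^7 + v^3 + v^2 + v ≠ 0; add k_9 = v^7 + v^3 + v^2 + v to the basis.

The other S-polynomials (S(h_2,k_3), S(h_2,k_4), S(h_2,k_5), S(k_3,k_5), S(h_2,k_6), S(k_3,k_6), S(k_4,k_6), S(k_5,k_6), S(h_1,k_7), S(h_2,k_7), S(k_3,k_7), S(k_4,k_7), S(k_5,k_7), S(k_6,k_7), S(h_1,k_8), S(h_2,k_8), S(k_3,k_8), S(k_4,k_8), S(k_5,k_8), S(k_6,k_8), S(k_7,k_8), S(h_1,k_9), S(h_2,k_9), S(k_3,k_9), S(k_4,k_9), S(k_5,k_9), S(k_6,k_9), S(k_7,k_9), S(k_8,k_9)) all reduce to 0 modulo the current basis, so we have a Gröbner basis.
Inter-reduce: drop elements whose leading term is divisible by another's, tail-reduce, and make monic.
Reduced Gröbner basis: {u^2 + u + v^6 + v^4, uv + u + v^6 + v^5, v^7 + v^3 + v^2 + v}.

These coincide, so the ideals are equal.

Yes, the ideals are equal.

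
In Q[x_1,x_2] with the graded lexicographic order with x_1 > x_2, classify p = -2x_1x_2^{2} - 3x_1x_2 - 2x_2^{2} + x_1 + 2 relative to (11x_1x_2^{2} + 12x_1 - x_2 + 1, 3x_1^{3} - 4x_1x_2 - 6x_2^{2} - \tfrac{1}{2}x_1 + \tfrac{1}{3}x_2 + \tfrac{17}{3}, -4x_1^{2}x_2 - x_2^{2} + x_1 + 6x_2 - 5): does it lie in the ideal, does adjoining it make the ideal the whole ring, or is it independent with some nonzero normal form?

-2x_1x_2^{2} - 3x_1x_2 - 2x_2^{2} + x_1 + 2 lies in I (it reduces to 0).

First compute the reduced Gröbner basis of I by Buchberger's algorithm.
f_1 = 11x_1x_2^{2} + 12x_1 - x_2 + 1, LT = x_1x_2^{2}.
f_2 = 3x_1^{3} - 4x_1x_2 - 6x_2^{2} - \tfrac{1}{2}x_1 + \tfrac{1}{3}x_2 + \tfrac{17}{3}, LT = x_1^{3}.
f_3 = -4x_1^{2}x_2 - x_2^{2} + x_1 + 6x_2 - 5, LT = x_1^{2}x_2.

S(f_1,f_2): lcm = x_1^{3}x_2^{2}. S = \tfrac{4}{3}x_1x_2^{3} + 2x_2^{4} + \tfrac{12}{11}x_1^{3} - \tfrac{1}{11}x_1^{2}x_2 + \tfrac{1}{6}x_1x_2^{2} - \tfrac{1}{9}x_2^{3} + \tfrac{1}{11}x_1^{2} - \tfrac{17}{9}x_2^{2}.
  reduce S modulo (f_1, f_2, f_3):
  remainder 2x_2^{4} - \tfrac{1}{9}x_2^{3} + \tfrac{1}{11}x_1^{2} + \tfrac{173}{396}x_2^{2} - \tfrac{1}{44}x_1 - \tfrac{4}{11}x_2 - \tfrac{259}{132} ≠ 0; add h_4 = 2x_2^{4} - \tfrac{1}{9}x_2^{3} + \tfrac{1}{11}x_1^{2} + \tfrac{173}{396}x_2^{2} - \tfrac{1}{44}x_1 - \tfrac{4}{11}x_2 - \tfrac{259}{132} to the basis.

S(f_1,f_3): lcm = x_1^{2}x_2^{2}. S = -\tfrac{1}{4}x_2^{3} + \tfrac{12}{11}x_1^{2} + \tfrac{7}{44}x_1x_2 + \tfrac{3}{2}x_2^{2} + \tfrac{1}{11}x_1 - \tfrac{5}{4}x_2.
  reduce S modulo (f_1, f_2, f_3, h_4):
  remainder -\tfrac{1}{4}x_2^{3} + \tfrac{12}{11}x_1^{2} + \tfrac{7}{44}x_1x_2 + \tfrac{3}{2}x_2^{2} + \tfrac{1}{11}x_1 - \tfrac{5}{4}x_2 ≠ 0; add h_5 = -\tfrac{1}{4}x_2^{3} + \tfrac{12}{11}x_1^{2} + \tfrac{7}{44}x_1x_2 + \tfrac{3}{2}x_2^{2} + \tfrac{1}{11}x_1 - \tfrac{5}{4}x_2 to the basis.

S(f_2,f_3): lcm = x_1^{3}x_2. S = -\tfrac{19}{12}x_1x_2^{2} - 2x_2^{3} + \tfrac{1}{4}x_1^{2} + \tfrac{4}{3}x_1x_2 + \tfrac{1}{9}x_2^{2} - \tfrac{5}{4}x_1 + \tfrac{17}{9}x_2.
  reduce S modulo (f_1, f_2, f_3, h_4, h_5):
  remainder -\tfrac{373}{44}x_1^{2} + \tfrac{2}{33}x_1x_2 - \tfrac{107}{9}x_2^{2} - \tfrac{1}{4}x_1 + \tfrac{4651}{396}x_2 + \tfrac{19}{132} ≠ 0; add h_6 = -\tfrac{373}{44}x_1^{2} + \tfrac{2}{33}x_1x_2 - \tfrac{107}{9}x_2^{2} - \tfrac{1}{4}x_1 + \tfrac{4651}{396}x_2 + \tfrac{19}{132} to the basis.

S(f_3,h_4): lcm = x_1^{2}x_2^{4}. S = \tfrac{1}{18}x_1^{2}x_2^{3} + \tfrac{1}{4}x_2^{5} - \tfrac{1}{22}x_1^{4} - \tfrac{173}{792}x_1^{2}x_2^{2} - \tfrac{1}{4}x_1x_2^{3} - \tfrac{3}{2}x_2^{4} + \tfrac{1}{88}x_1^{3} + \tfrac{2}{11}x_1^{2}x_2 + \tfrac{5}{4}x_2^{3} + \tfrac{259}{264}x_1^{2}.
  reduce S modulo (f_1, f_2, f_3, h_4, h_5, h_6):
  remainder \tfrac{1813067}{1772496}x_1x_2 - \tfrac{100161229}{63809856}x_2^{2} + \tfrac{98367389}{233969472}x_1 + \tfrac{65775091}{21934638}x_2 - \tfrac{334343131}{233969472} ≠ 0; add h_7 = \tfrac{1813067}{1772496}x_1x_2 - \tfrac{100161229}{63809856}x_2^{2} + \tfrac{98367389}{233969472}x_1 + \tfrac{65775091}{21934638}x_2 - \tfrac{334343131}{233969472} to the basis.

S(f_1,h_5): lcm = x_1x_2^{3}. S = \tfrac{48}{11}x_1^{3} + \tfrac{7}{11}x_1^{2}x_2 + 6x_1x_2^{2} + \tfrac{4}{11}x_1^{2} - \tfrac{43}{11}x_1x_2 - \tfrac{1}{11}x_2^{2} + \tfrac{1}{11}x_2.
  reduce S modulo (f_1, f_2, f_3, h_4, h_5, h_6, h_7):
  remainder \tfrac{345289588}{31675347}x_2^{2} - \tfrac{32598589}{5049693}x_1 - \tfrac{2783539951}{696857634}x_2 - \tfrac{1604276995}{232285878} ≠ 0; add h_8 = \tfrac{345289588}{31675347}x_2^{2} - \tfrac{32598589}{5049693}x_1 - \tfrac{2783539951}{696857634}x_2 - \tfrac{1604276995}{232285878} to the basis.

S(f_3,h_5): lcm = x_1^{2}x_2^{3}. S = \tfrac{48}{11}x_1^{4} + \tfrac{7}{11}x_1^{3}x_2 + 6x_1^{2}x_2^{2} + \tfrac{1}{4}x_2^{4} + \tfrac{4}{11}x_1^{3} - 5x_1^{2}x_2 - \tfrac{1}{4}x_1x_2^{2} - \tfrac{3}{2}x_2^{3} + \tfrac{5}{4}x_2^{2}.
  reduce S modulo (f_1, f_2, f_3, h_4, h_5, h_6, h_7, h_8):
  remainder -\tfrac{4180225499181}{334240321184}x_1 - \tfrac{29601617547119}{6016325781312}x_2 + \tfrac{29601617547119}{6016325781312} ≠ 0; add h_9 = -\tfrac{4180225499181}{334240321184}x_1 - \tfrac{29601617547119}{6016325781312}x_2 + \tfrac{29601617547119}{6016325781312} to the basis.

S(f_1,h_6): lcm = x_1^{2}x_2^{2}. S = \tfrac{8}{1119}x_1x_2^{3} - \tfrac{4708}{3357}x_2^{4} - \tfrac{11}{373}x_1x_2^{2} + \tfrac{4651}{3357}x_2^{3} + \tfrac{12}{11}x_1^{2} - \tfrac{1}{11}x_1x_2 + \tfrac{19}{1119}x_2^{2} + \tfrac{1}{11}x_1.
  reduce S modulo (f_1, f_2, f_3, h_4, h_5, h_6, h_7, h_8, h_9):
  remainder \tfrac{21643281757019089}{60402986220622221}x_2 - \tfrac{21643281757019089}{60402986220622221} ≠ 0; add h_10 = \tfrac{21643281757019089}{60402986220622221}x_2 - \tfrac{21643281757019089}{60402986220622221} to the basis.

The other S-polynomials (S(f_1,h_4), S(f_2,h_4), S(f_2,h_5), S(h_4,h_5), S(f_2,h_6), S(f_3,h_6), S(h_4,h_6), S(h_5,h_6), S(f_1,h_7), S(f_2,h_7), S(f_3,h_7), S(h_4,h_7), S(h_5,h_7), S(h_6,h_7), S(f_1,h_8), S(f_2,h_8), S(f_3,h_8), S(h_4,h_8), S(h_5,h_8), S(h_6,h_8), S(h_7,h_8), S(f_1,h_9), S(f_2,h_9), S(f_3,h_9), S(h_4,h_9), S(h_5,h_9), S(h_6,h_9), S(h_7,h_9), S(h_8,h_9), S(f_1,h_10), S(f_2,h_10), S(f_3,h_10), S(h_4,h_10), S(h_5,h_10), S(h_6,h_10), S(h_7,h_10), S(h_8,h_10), S(h_9,h_10)) all reduce to 0 modulo the current basis, so we have a Gröbner basis.
Inter-reduce: drop elements whose leading term is divisible by another's, tail-reduce, and make monic.
Reduced Gröbner basis: {x_1, x_2 - 1}.
Label its elements g_1 = x_1, g_2 = x_2 - 1.

Reduce p = -2x_1x_2^{2} - 3x_1x_2 - 2x_2^{2} + x_1 + 2 modulo G:
  leading term x_1x_2^{2}: subtract (-2x_2^{2})·g_1 from -2x_1x_2^{2} - 3x_1x_2 - 2x_2^{2} + x_1 + 2 → -3x_1x_2 - 2x_2^{2} + x_1 + 2
  leading term x_1x_2: subtract (-3x_2)·g_1 from -3x_1x_2 - 2x_2^{2} + x_1 + 2 → -2x_2^{2} + x_1 + 2
  leading term x_2^{2}: subtract (-2x_2)·g_2 from -2x_2^{2} + x_1 + 2 → x_1 - 2x_2 + 2
  leading term x_1: subtract (1)·g_1 from x_1 - 2x_2 + 2 → -2x_2 + 2
  leading term x_2: subtract (-2)·g_2 from -2x_2 + 2 → 0
  normal form = 0.
Since the normal form is 0, p ∈ I.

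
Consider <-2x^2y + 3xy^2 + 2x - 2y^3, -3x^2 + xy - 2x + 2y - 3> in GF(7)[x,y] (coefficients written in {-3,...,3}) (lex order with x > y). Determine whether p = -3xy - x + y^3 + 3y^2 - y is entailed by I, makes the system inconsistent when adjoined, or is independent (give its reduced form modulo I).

-3xy - x + y^3 + 3y^2 - y lies in I (it reduces to 0).

First compute the reduced Gröbner basis of I by Buchberger's algorithm.
f_1 = -2x^2y + 3xy^2 + 2x - 2y^3, LT = x^2y.
f_2 = -3x^2 + xy - 2x + 2y - 3, LT = x^2.

S(f_1,f_2): lcm = x^2y. S = -3xy - x + y^3 + 3y^2 - y.
  leading term xy: no divisor's leading term divides it; move -3xy to the remainder.
  leading term x: no divisor's leading term divides it; move -x to the remainder.
  leading term y^3: no divisor's leading term divides it; move y^3 to the remainder.
  leading term y^2: no divisor's leading term divides it; move 3y^2 to the remainder.
  leading term y: no divisor's leading term divides it; move -y to the remainder.
  remainder -3xy - x + y^3 + 3y^2 - y ≠ 0; add h_3 = -3xy - x + y^3 + 3y^2 - y to the basis.

S(f_1,h_3): lcm = x^2y. S = 2x^2 - 2xy^3 + 3xy^2 + 2xy - x + y^3.
  leading term x^2: subtract (-3)·f_2 from 2x^2 - 2xy^3 + 3xy^2 + 2xy - x + y^3 → -2xy^3 + 3xy^2 - 2xy + y^3 - y - 2
  leading term xy^3: subtract (3y^2)·h_3 from -2xy^3 + 3xy^2 - 2xy + y^3 - y - 2 → -xy^2 - 2xy - 3y^5 - 2y^4 - 3y^3 - y - 2
  leading term xy^2: subtract (-2y)·h_3 from -xy^2 - 2xy - 3y^5 - 2y^4 - 3y^3 - y - 2 → 3xy - 3y^5 + 3y^3 - 2y^2 - y - 2
  leading term xy: subtract (-1)·h_3 from 3xy - 3y^5 + 3y^3 - 2y^2 - y - 2 → -x - 3y^5 - 3y^3 + y^2 - 2y - 2
  leading term x: no divisor's leading term divides it; move -x to the remainder.
  leading term y^5: no divisor's leading term divides it; move -3y^5 to the remainder.
  leading term y^3: no divisor's leading term divides it; move -3y^3 to the remainder.
  leading term y^2: no divisor's leading term divides it; move y^2 to the remainder.
  leading term y: no divisor's leading term divides it; move -2y to the remainder.
  leading term 1: no divisor's leading term divides it; move -2 to the remainder.
  remainder -x - 3y^5 - 3y^3 + y^2 - 2y - 2 ≠ 0; add h_4 = -x - 3y^5 - 3y^3 + y^2 - 2y - 2 to the basis.

S(f_1,h_4): lcm = x^2y. S = -3xy^6 - 3xy^4 + xy^3 - 2xy - x + y^3.
  leading term xy^6: subtract (y^5)·h_3 from -3xy^6 - 3xy^4 + xy^3 - 2xy - x + y^3 → xy^5 - 3xy^4 + xy^3 - 2xy - x - y^8 - 3y^7 + y^6 + y^3
  leading term xy^5: subtract (2y^4)·h_3 from xy^5 - 3xy^4 + xy^3 - 2xy - x - y^8 - 3y^7 + y^6 + y^3 → -xy^4 + xy^3 - 2xy - x - y^8 + 2y^7 + 2y^6 + 2y^5 + y^3
  leading term xy^4: subtract (-2y^3)·h_3 from -xy^4 + xy^3 - 2xy - x - y^8 + 2y^7 + 2y^6 + 2y^5 + y^3 → -xy^3 - 2xy - x - y^8 + 2y^7 - 3y^6 + y^5 - 2y^4 + y^3
  leading term xy^3: subtract (-2y^2)·h_3 from -xy^3 - 2xy - x - y^8 + 2y^7 - 3y^6 + y^5 - 2y^4 + y^3 → -2xy^2 - 2xy - x - y^8 + 2y^7 - 3y^6 + 3y^5 - 3y^4 - y^3
  leading term xy^2: subtract (3y)·h_3 from -2xy^2 - 2xy - x - y^8 + 2y^7 - 3y^6 + 3y^5 - 3y^4 - y^3 → xy - x - y^8 + 2y^7 - 3y^6 + 3y^5 + y^4 - 3y^3 + 3y^2
  leading term xy: subtract (2)·h_3 from xy - x - y^8 + 2y^7 - 3y^6 + 3y^5 + y^4 - 3y^3 + 3y^2 → x - y^8 + 2y^7 - 3y^6 + 3y^5 + y^4 + 2y^3 - 3y^2 + 2y
  leading term x: subtract (-1)·h_4 from x - y^8 + 2y^7 - 3y^6 + 3y^5 + y^4 + 2y^3 - 3y^2 + 2y → -y^8 + 2y^7 - 3y^6 + y^4 - y^3 - 2y^2 - 2
  leading term y^8: no divisor's leading term divides it; move -y^8 to the remainder.
  leading term y^7: no divisor's leading term divides it; move 2y^7 to the remainder.
  leading term y^6: no divisor's leading term divides it; move -3y^6 to the remainder.
  leading term y^4: no divisor's leading term divides it; move y^4 to the remainder.
  leading term y^3: no divisor's leading term divides it; move -y^3 to the remainder.
  leading term y^2: no divisor's leading term divides it; move -2y^2 to the remainder.
  leading term 1: no divisor's leading term divides it; move -2 to the remainder.
  remainder -y^8 + 2y^7 - 3y^6 + y^4 - y^3 - 2y^2 - 2 ≠ 0; add h_5 = -y^8 + 2y^7 - 3y^6 + y^4 - y^3 - 2y^2 - 2 to the basis.

S(f_2,h_4): lcm = x^2. S = -3xy^5 - 3xy^3 + xy^2 + x - 3y + 1.
  leading term xy^5: subtract (y^4)·h_3 from -3xy^5 - 3xy^3 + xy^2 + x - 3y + 1 → xy^4 - 3xy^3 + xy^2 + x - y^7 - 3y^6 + y^5 - 3y + 1
  leading term xy^4: subtract (2y^3)·h_3 from xy^4 - 3xy^3 + xy^2 + x - y^7 - 3y^6 + y^5 - 3y + 1 → -xy^3 + xy^2 + x - y^7 + 2y^6 + 2y^5 + 2y^4 - 3y + 1
  leading term xy^3: subtract (-2y^2)·h_3 from -xy^3 + xy^2 + x - y^7 + 2y^6 + 2y^5 + 2y^4 - 3y + 1 → -xy^2 + x - y^7 + 2y^6 - 3y^5 + y^4 - 2y^3 - 3y + 1
  leading term xy^2: subtract (-2y)·h_3 from -xy^2 + x - y^7 + 2y^6 - 3y^5 + y^4 - 2y^3 - 3y + 1 → -2xy + x - y^7 + 2y^6 - 3y^5 + 3y^4 - 3y^3 - 2y^2 - 3y + 1
  leading term xy: subtract (3)·h_3 from -2xy + x - y^7 + 2y^6 - 3y^5 + 3y^4 - 3y^3 - 2y^2 - 3y + 1 → -3x - y^7 + 2y^6 - 3y^5 + 3y^4 + y^3 + 3y^2 + 1
  leading term x: subtract (3)·h_4 from -3x - y^7 + 2y^6 - 3y^5 + 3y^4 + y^3 + 3y^2 + 1 → -y^7 + 2y^6 - y^5 + 3y^4 + 3y^3 - y
  leading term y^7: no divisor's leading term divides it; move -y^7 to the remainder.
  leading term y^6: no divisor's leading term divides it; move 2y^6 to the remainder.
  leading term y^5: no divisor's leading term divides it; move -y^5 to the remainder.
  leading term y^4: no divisor's leading term divides it; move 3y^4 to the remainder.
  leading term y^3: no divisor's leading term divides it; move 3y^3 to the remainder.
  leading term y: no divisor's leading term divides it; move -y to the remainder.
  remainder -y^7 + 2y^6 - y^5 + 3y^4 + 3y^3 - y ≠ 0; add h_6 = -y^7 + 2y^6 - y^5 + 3y^4 + 3y^3 - y to the basis.

S(h_3,h_4): lcm = xy. S = -2x - 3y^6 - 3y^4 + 3y^3 - 3y^2 + 3y.
  leading term x: subtract (2)·h_4 from -2x - 3y^6 - 3y^4 + 3y^3 - 3y^2 + 3y → -3y^6 - y^5 - 3y^4 + 2y^3 + 2y^2 - 3
  leading term y^6: no divisor's leading term divides it; move -3y^6 to the remainder.
  leading term y^5: no divisor's leading term divides it; move -y^5 to the remainder.
  leading term y^4: no divisor's leading term divides it; move -3y^4 to the remainder.
  leading term y^3: no divisor's leading term divides it; move 2y^3 to the remainder.
  leading term y^2: no divisor's leading term divides it; move 2y^2 to the remainder.
  leading term 1: no divisor's leading term divides it; move -3 to the remainder.
  remainder -3y^6 - y^5 - 3y^4 + 2y^3 + 2y^2 - 3 ≠ 0; add h_7 = -3y^6 - y^5 - 3y^4 + 2y^3 + 2y^2 - 3 to the basis.

The other S-polynomials (S(f_2,h_3), S(f_1,h_5), S(f_2,h_5), S(h_3,h_5), S(h_4,h_5), S(f_1,h_6), S(f_2,h_6), S(h_3,h_6), S(h_4,h_6), S(h_5,h_6), S(f_1,h_7), S(f_2,h_7), S(h_3,h_7), S(h_4,h_7), S(h_5,h_7), S(h_6,h_7)) all reduce to 0 modulo the current basis, so we have a Gröbner basis.
Inter-reduce: drop elements whose leading term is divisible by another's, tail-reduce, and make monic.
Reduced Gröbner basis: {x + 3y^5 + 3y^3 - y^2 + 2y + 2, y^6 - 2y^5 + y^4 - 3y^3 - 3y^2 + 1}.
Label its elements g_1 = x + 3y^5 + 3y^3 - y^2 + 2y + 2, g_2 = y^6 - 2y^5 + y^4 - 3y^3 - 3y^2 + 1.

Reduce p = -3xy - x + y^3 + 3y^2 - y modulo G:
  leading term xy: subtract (-3y)·g_1 from -3xy - x + y^3 + 3y^2 - y → -x + 2y^6 + 2y^4 - 2y^3 + 2y^2 - 2y
  leading term x: subtract (-1)·g_1 from -x + 2y^6 + 2y^4 - 2y^3 + 2y^2 - 2y → 2y^6 + 3y^5 + 2y^4 + y^3 + y^2 + 2
  leading term y^6: subtract (2)·g_2 from 2y^6 + 3y^5 + 2y^4 + y^3 + y^2 + 2 → 0
  normal form = 0.
Since the normal form is 0, p ∈ I.

Ideal membership is decidable via reduction modulo a Gröbner basis.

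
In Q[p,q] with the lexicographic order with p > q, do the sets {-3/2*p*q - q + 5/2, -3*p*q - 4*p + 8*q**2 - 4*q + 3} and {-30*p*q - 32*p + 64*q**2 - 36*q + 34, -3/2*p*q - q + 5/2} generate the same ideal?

Since reduced Gröbner bases are canonical representatives of ideals under a given ordering, it suffices to compute and compare them.
Buchberger on the first generating set:
f_1 = -3/2*p*q - q + 5/2, LT = p*q.
f_2 = -3*p*q - 4*p + 8*q**2 - 4*q + 3, LT = p*q.

S(f_1,f_2): lcm = p*q. S = -4/3*p + 8/3*q**2 - 2/3*q - 2/3.
  leading term p: no divisor's leading term divides it; move -4/3*p to the remainder.
  leading term q**2: no divisor's leading term divides it; move 8/3*q**2 to the remainder.
  leading term q: no divisor's leading term divides it; move -2/3*q to the remainder.
  leading term 1: no divisor's leading term divides it; move -2/3 to the remainder.
  remainder -4/3*p + 8/3*q**2 - 2/3*q - 2/3 ≠ 0; add g_3 = -4/3*p + 8/3*q**2 - 2/3*q - 2/3 to the basis.

S(f_1,g_3): lcm = p*q. S = 2*q**3 - 1/2*q**2 + 1/6*q - 5/3.
  leading term q**3: no divisor's leading term divides it; move 2*q**3 to the remainder.
  leading term q**2: no divisor's leading term divides it; move -1/2*q**2 to the remainder.
  leading term q: no divisor's leading term divides it; move 1/6*q to the remainder.
  leading term 1: no divisor's leading term divides it; move -5/3 to the remainder.
  remainder 2*q**3 - 1/2*q**2 + 1/6*q - 5/3 ≠ 0; add g_4 = 2*q**3 - 1/2*q**2 + 1/6*q - 5/3 to the basis.

S(f_2,g_3): lcm = p*q. S = 4/3*p + 2*q**3 - 19/6*q**2 + 5/6*q - 1.
  leading term p: subtract (-1)·g_3 from 4/3*p + 2*q**3 - 19/6*q**2 + 5/6*q - 1 → 2*q**3 - 1/2*q**2 + 1/6*q - 5/3
  leading term q**3: subtract (1)·g_4 from 2*q**3 - 1/2*q**2 + 1/6*q - 5/3 → 0
  remainder 0.

S(f_1,g_4): lcm = p*q**3. S = 1/4*p*q**2 - 1/12*p*q + 5/6*p + 2/3*q**3 - 5/3*q**2.
  leading term p*q**2: subtract (-1/6*q)·f_1 from 1/4*p*q**2 - 1/12*p*q + 5/6*p + 2/3*q**3 - 5/3*q**2 → -1/12*p*q + 5/6*p + 2/3*q**3 - 11/6*q**2 + 5/12*q
  leading term p*q: subtract (1/18)·f_1 from -1/12*p*q + 5/6*p + 2/3*q**3 - 11/6*q**2 + 5/12*q → 5/6*p + 2/3*q**3 - 11/6*q**2 + 17/36*q - 5/36
  leading term p: subtract (-5/8)·g_3 from 5/6*p + 2/3*q**3 - 11/6*q**2 + 17/36*q - 5/36 → 2/3*q**3 - 1/6*q**2 + 1/18*q - 5/9
  leading term q**3: subtract (1/3)·g_4 from 2/3*q**3 - 1/6*q**2 + 1/18*q - 5/9 → 0
  remainder 0.

S(f_2,g_4): lcm = p*q**3. S = 19/12*p*q**2 - 1/12*p*q + 5/6*p - 8/3*q**4 + 4/3*q**3 - q**2.
  leading term p*q**2: subtract (-19/18*q)·f_1 from 19/12*p*q**2 - 1/12*p*q + 5/6*p - 8/3*q**4 + 4/3*q**3 - q**2 → -1/12*p*q + 5/6*p - 8/3*q**4 + 4/3*q**3 - 37/18*q**2 + 95/36*q
  leading term p*q: subtract (1/18)·f_1 from -1/12*p*q + 5/6*p - 8/3*q**4 + 4/3*q**3 - 37/18*q**2 + 95/36*q → 5/6*p - 8/3*q**4 + 4/3*q**3 - 37/18*q**2 + 97/36*q - 5/36
  leading term p: subtract (-5/8)·g_3 from 5/6*p - 8/3*q**4 + 4/3*q**3 - 37/18*q**2 + 97/36*q - 5/36 → -8/3*q**4 + 4/3*q**3 - 7/18*q**2 + 41/18*q - 5/9
  leading term q**4: subtract (-4/3*q)·g_4 from -8/3*q**4 + 4/3*q**3 - 7/18*q**2 + 41/18*q - 5/9 → 2/3*q**3 - 1/6*q**2 + 1/18*q - 5/9
  leading term q**3: subtract (1/3)·g_4 from 2/3*q**3 - 1/6*q**2 + 1/18*q - 5/9 → 0
  remainder 0.

S(g_3,g_4): leading monomials are coprime, so the S-polynomial reduces to 0 (Buchberger's first criterion).
Every S-polynomial of the final basis reduces to 0, so we have a Gröbner basis.
Inter-reduce: drop elements whose leading term is divisible by another's, tail-reduce, and make monic.
Reduced Gröbner basis: {p - 2*q**2 + 1/2*q + 1/2, q**3 - 1/4*q**2 + 1/12*q - 5/6}.

Buchberger on the second generating set:
h_1 = -30*p*q - 32*p + 64*q**2 - 36*q + 34, LT = p*q.
h_2 = -3/2*p*q - q + 5/2, LT = p*q.

S(h_1,h_2): lcm = p*q. S = 16/15*p - 32/15*q**2 + 8/15*q + 8/15.
  leading term p: no divisor's leading term divides it; move 16/15*p to the remainder.
  leading term q**2: no divisor's leading term divides it; move -32/15*q**2 to the remainder.
  leading term q: no divisor's leading term divides it; move 8/15*q to the remainder.
  leading term 1: no divisor's leading term divides it; move 8/15 to the remainder.
  remainder 16/15*p - 32/15*q**2 + 8/15*q + 8/15 ≠ 0; add k_3 = 16/15*p - 32/15*q**2 + 8/15*q + 8/15 to the basis.

S(h_1,k_3): lcm = p*q. S = 16/15*p + 2*q**3 - 79/30*q**2 + 7/10*q - 17/15.
  leading term p: subtract (1)·k_3 from 16/15*p + 2*q**3 - 79/30*q**2 + 7/10*q - 17/15 → 2*q**3 - 1/2*q**2 + 1/6*q - 5/3
  leading term q**3: no divisor's leading term divides it; move 2*q**3 to the remainder.
  leading term q**2: no divisor's leading term divides it; move -1/2*q**2 to the remainder.
  leading term q: no divisor's leading term divides it; move 1/6*q to the remainder.
  leading term 1: no divisor's leading term divides it; move -5/3 to the remainder.
  remainder 2*q**3 - 1/2*q**2 + 1/6*q - 5/3 ≠ 0; add k_4 = 2*q**3 - 1/2*q**2 + 1/6*q - 5/3 to the basis.

S(h_2,k_3): lcm = p*q. S = 2*q**3 - 1/2*q**2 + 1/6*q - 5/3.
  leading term q**3: subtract (1)·k_4 from 2*q**3 - 1/2*q**2 + 1/6*q - 5/3 → 0
  remainder 0.

S(h_1,k_4): lcm = p*q**3. S = 79/60*p*q**2 - 1/12*p*q + 5/6*p - 32/15*q**4 + 6/5*q**3 - 17/15*q**2.
  leading term p*q**2: subtract (-79/1800*q)·h_1 from 79/60*p*q**2 - 1/12*p*q + 5/6*p - 32/15*q**4 + 6/5*q**3 - 17/15*q**2 → -1339/900*p*q + 5/6*p - 32/15*q**4 + 902/225*q**3 - 407/150*q**2 + 1343/900*q
  leading term p*q: subtract (1339/27000)·h_1 from -1339/900*p*q + 5/6*p - 32/15*q**4 + 902/225*q**3 - 407/150*q**2 + 1343/900*q → 16337/6750*p - 32/15*q**4 + 902/225*q**3 - 39739/6750*q**2 + 14749/4500*q - 22763/13500
  leading term p: subtract (16337/7200)·k_3 from 16337/6750*p - 32/15*q**4 + 902/225*q**3 - 39739/6750*q**2 + 14749/4500*q - 22763/13500 → -32/15*q**4 + 902/225*q**3 - 157/150*q**2 + 2791/1350*q - 391/135
  leading term q**4: subtract (-16/15*q)·k_4 from -32/15*q**4 + 902/225*q**3 - 157/150*q**2 + 2791/1350*q - 391/135 → 782/225*q**3 - 391/450*q**2 + 391/1350*q - 391/135
  leading term q**3: subtract (391/225)·k_4 from 782/225*q**3 - 391/450*q**2 + 391/1350*q - 391/135 → 0
  remainder 0.

S(h_2,k_4): lcm = p*q**3. S = 1/4*p*q**2 - 1/12*p*q + 5/6*p + 2/3*q**3 - 5/3*q**2.
  leading term p*q**2: subtract (-1/120*q)·h_1 from 1/4*p*q**2 - 1/12*p*q + 5/6*p + 2/3*q**3 - 5/3*q**2 → -7/20*p*q + 5/6*p + 6/5*q**3 - 59/30*q**2 + 17/60*q
  leading term p*q: subtract (7/600)·h_1 from -7/20*p*q + 5/6*p + 6/5*q**3 - 59/30*q**2 + 17/60*q → 181/150*p + 6/5*q**3 - 407/150*q**2 + 211/300*q - 119/300
  leading term p: subtract (181/160)·k_3 from 181/150*p + 6/5*q**3 - 407/150*q**2 + 211/300*q - 119/300 → 6/5*q**3 - 3/10*q**2 + 1/10*q - 1
  leading term q**3: subtract (3/5)·k_4 from 6/5*q**3 - 3/10*q**2 + 1/10*q - 1 → 0
  remainder 0.

S(k_3,k_4): leading monomials are coprime, so the S-polynomial reduces to 0 (Buchberger's first criterion).
Every S-polynomial of the final basis reduces to 0, so we have a Gröbner basis.
Inter-reduce: drop elements whose leading term is divisible by another's, tail-reduce, and make monic.
Reduced Gröbner basis: {p - 2*q**2 + 1/2*q + 1/2, q**3 - 1/4*q**2 + 1/12*q - 5/6}.

The two bases agree; hence the ideals are identical.

Yes, the ideals are equal.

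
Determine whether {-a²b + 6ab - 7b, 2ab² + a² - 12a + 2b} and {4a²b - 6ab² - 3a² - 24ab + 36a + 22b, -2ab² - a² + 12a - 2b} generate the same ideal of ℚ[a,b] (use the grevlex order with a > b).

Yes, the ideals are equal.

Equality of ideals is decidable: compute both reduced Gröbner bases (unique for the ordering) and check whether they agree.
Buchberger on the first generating set:
f_1 = -a²b + 6ab - 7b, LT = a²b.
f_2 = 2ab² + a² - 12a + 2b, LT = ab².

S(f_1,f_2): lcm = a²b². S = -½a³ - 6ab² + 6a² - ab + 7b².
  leading term a³: no divisor's leading term divides it; move -½a³ to the remainder.
  leading term ab²: subtract (-3)·f_2 from -6ab² + 6a² - ab + 7b² → 9a² - ab + 7b² - 36a + 6b
  leading term a²: no divisor's leading term divides it; move 9a² to the remainder.
  leading term ab: no divisor's leading term divides it; move -ab to the remainder.
  leading term b²: no divisor's leading term divides it; move 7b² to the remainder.
  leading term a: no divisor's leading term divides it; move -36a to the remainder.
  leading term b: no divisor's leading term divides it; move 6b to the remainder.
  remainder -½a³ + 9a² - ab + 7b² - 36a + 6b ≠ 0; add g_3 = -½a³ + 9a² - ab + 7b² - 36a + 6b to the basis.

S(f_1,g_3): lcm = a³b. S = 12a²b - 2ab² + 14b³ - 65ab + 12b².
  leading term a²b: subtract (-12)·f_1 from 12a²b - 2ab² + 14b³ - 65ab + 12b² → -2ab² + 14b³ + 7ab + 12b² - 84b
  leading term ab²: subtract (-1)·f_2 from -2ab² + 14b³ + 7ab + 12b² - 84b → 14b³ + a² + 7ab + 12b² - 12a - 82b
  leading term b³: no divisor's leading term divides it; move 14b³ to the remainder.
  leading term a²: no divisor's leading term divides it; move a² to the remainder.
  leading term ab: no divisor's leading term divides it; move 7ab to the remainder.
  leading term b²: no divisor's leading term divides it; move 12b² to the remainder.
  leading term a: no divisor's leading term divides it; move -12a to the remainder.
  leading term b: no divisor's leading term divides it; move -82b to the remainder.
  remainder 14b³ + a² + 7ab + 12b² - 12a - 82b ≠ 0; add g_4 = 14b³ + a² + 7ab + 12b² - 12a - 82b to the basis.

The other S-polynomials (S(f_2,g_3), S(f_1,g_4), S(f_2,g_4), S(g_3,g_4)) all reduce to 0 modulo the current basis, so we have a Gröbner basis.
Inter-reduce: drop elements whose leading term is divisible by another's, tail-reduce, and make monic.
Reduced Gröbner basis: {a³ - 18a² + 2ab - 14b² + 72a - 12b, a²b - 6ab + 7b, ab² + ½a² - 6a + b, b³ + 1/14a² + ½ab + 6/7b² - 6/7a - 41/7b}.

Buchberger on the second generating set:
h_1 = 4a²b - 6ab² - 3a² - 24ab + 36a + 22b, LT = a²b.
h_2 = -2ab² - a² + 12a - 2b, LT = ab².

S(h_1,h_2): lcm = a²b². S = -3/2ab³ - ½a³ - ¾a²b - 6ab² + 6a² + 8ab + 11/2b².
  leading term ab³: subtract (¾b)·h_2 from -3/2ab³ - ½a³ - ¾a²b - 6ab² + 6a² + 8ab + 11/2b² → -½a³ - 6ab² + 6a² - ab + 7b²
  leading term a³: no divisor's leading term divides it; move -½a³ to the remainder.
  leading term ab²: subtract (3)·h_2 from -6ab² + 6a² - ab + 7b² → 9a² - ab + 7b² - 36a + 6b
  leading term a²: no divisor's leading term divides it; move 9a² to the remainder.
  leading term ab: no divisor's leading term divides it; move -ab to the remainder.
  leading term b²: no divisor's leading term divides it; move 7b² to the remainder.
  leading term a: no divisor's leading term divides it; move -36a to the remainder.
  leading term b: no divisor's leading term divides it; move 6b to the remainder.
  remainder -½a³ + 9a² - ab + 7b² - 36a + 6b ≠ 0; add k_3 = -½a³ + 9a² - ab + 7b² - 36a + 6b to the basis.

S(h_1,k_3): lcm = a³b. S = -3/2a²b² - ¾a³ + 12a²b - 2ab² + 14b³ + 9a² - 133/2ab + 12b².
  leading term a²b²: subtract (-⅜b)·h_1 from -3/2a²b² - ¾a³ + 12a²b - 2ab² + 14b³ + 9a² - 133/2ab + 12b² → -9/4ab³ - ¾a³ + 87/8a²b - 11ab² + 14b³ + 9a² - 53ab + 81/4b²
  leading term ab³: subtract (9/8b)·h_2 from -9/4ab³ - ¾a³ + 87/8a²b - 11ab² + 14b³ + 9a² - 53ab + 81/4b² → -¾a³ + 12a²b - 11ab² + 14b³ + 9a² - 133/2ab + 45/2b²
  leading term a³: subtract (3/2)·k_3 from -¾a³ + 12a²b - 11ab² + 14b³ + 9a² - 133/2ab + 45/2b² → 12a²b - 11ab² + 14b³ - 9/2a² - 65ab + 12b² + 54a - 9b
  leading term a²b: subtract (3)·h_1 from 12a²b - 11ab² + 14b³ - 9/2a² - 65ab + 12b² + 54a - 9b → 7ab² + 14b³ + 9/2a² + 7ab + 12b² - 54a - 75b
  leading term ab²: subtract (-7/2)·h_2 from 7ab² + 14b³ + 9/2a² + 7ab + 12b² - 54a - 75b → 14b³ + a² + 7ab + 12b² - 12a - 82b
  leading term b³: no divisor's leading term divides it; move 14b³ to the remainder.
  leading term a²: no divisor's leading term divides it; move a² to the remainder.
  leading term ab: no divisor's leading term divides it; move 7ab to the remainder.
  leading term b²: no divisor's leading term divides it; move 12b² to the remainder.
  leading term a: no divisor's leading term divides it; move -12a to the remainder.
  leading term b: no divisor's leading term divides it; move -82b to the remainder.
  remainder 14b³ + a² + 7ab + 12b² - 12a - 82b ≠ 0; add k_4 = 14b³ + a² + 7ab + 12b² - 12a - 82b to the basis.

The other S-polynomials (S(h_2,k_3), S(h_1,k_4), S(h_2,k_4), S(k_3,k_4)) all reduce to 0 modulo the current basis, so we have a Gröbner basis.
Inter-reduce: drop elements whose leading term is divisible by another's, tail-reduce, and make monic.
Reduced Gröbner basis: {a³ - 18a² + 2ab - 14b² + 72a - 12b, a²b - 6ab + 7b, ab² + ½a² - 6a + b, b³ + 1/14a² + ½ab + 6/7b² - 6/7a - 41/7b}.

The two bases agree; hence the ideals are identical.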